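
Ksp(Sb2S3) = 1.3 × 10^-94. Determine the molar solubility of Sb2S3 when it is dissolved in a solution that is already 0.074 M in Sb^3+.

Sb2S3(s) <=> 2 Sb^3+(aq) + 3 S^2-(aq)
Ksp = [Sb^3+]^2[S^2-]^3
Let s be the molar solubility in this solution. [Sb^3+] = 0.074 + 2s ≈ 0.074, [S^2-] = 3s (common-ion effect: Sb^3+ is already 0.074 M).
Ksp ≈ (0.074)^2 × (3s)^3
s = 9.6 × 10^-32 M
Check: 2s = 1.9 × 10^-31 ≪ 0.074, so the approximation is valid.

s = 9.6e-32 M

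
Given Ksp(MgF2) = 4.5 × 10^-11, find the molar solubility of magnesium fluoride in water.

s ≈ 2.2 × 10^-4 M

MgF2(s) ⇌ Mg^2+(aq) + 2 F^-(aq)
Ksp = [Mg^2+][F^-]^2
With molar solubility s: [Mg^2+] = s, [F^-] = 2s.
So Ksp = s × (2s)^2 = 4s^3
Solving, s = (4.5 × 10^-11/4)^(1/3) = 2.2 × 10^-4 M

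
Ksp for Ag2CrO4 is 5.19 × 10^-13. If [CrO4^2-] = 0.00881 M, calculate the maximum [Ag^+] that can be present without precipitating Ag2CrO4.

7.68e-6 M

Ag2CrO4(s) ⇌ 2 Ag^+(aq) + CrO4^2-(aq)
Ksp = [Ag^+]^2[CrO4^2-]
Precipitation begins when Q = Ksp. With [CrO4^2-] = 0.00881 M:
5.19 × 10^-13 = (0.00881) × [Ag^+]^2
[Ag^+] = (5.19 × 10^-13 / 8.81 × 10^-3)^(1/2) = 7.68 x 10^-6 M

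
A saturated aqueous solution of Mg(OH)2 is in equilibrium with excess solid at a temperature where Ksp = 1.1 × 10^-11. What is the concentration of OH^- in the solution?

[OH^-] = 2.8e-4 M

Mg(OH)2(s) ⇌ Mg^2+ + 2 OH^-
Ksp = [Mg^2+][OH^-]^2
Let s = molar solubility. Then [Mg^2+] = s and [OH^-] = 2s.
Ksp = s(2s)^2 = 4s^3
s^3 = 1.1 × 10^-11 / 4, so s = 1.40 × 10^-4 M
[OH^-] = 2s = 2.8 × 10^-4 M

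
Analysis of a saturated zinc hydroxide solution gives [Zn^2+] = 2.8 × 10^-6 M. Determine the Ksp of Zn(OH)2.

Zn(OH)2(s) ⇌ Zn^2+(aq) + 2 OH^-(aq)
Stoichiometry gives [OH^-] = (2/1)[Zn^2+] = 5.60 x 10^-6 M.
Ksp = [Zn^2+][OH^-]^2
Ksp = 2.8 × 10^-6 × (5.60 x 10^-6)^2 = 8.8 x 10^-17

Ksp = 8.8 × 10^-17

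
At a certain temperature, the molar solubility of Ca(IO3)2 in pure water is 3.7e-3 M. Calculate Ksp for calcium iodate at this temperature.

Ca(IO3)2(s) ⇌ Ca^2+ + 2 IO3^-
If s mol/L of Ca(IO3)2 dissolves, [Ca^2+] = s and [IO3^-] = 2s.
Ksp = [Ca^2+][IO3^-]^2
Substituting: Ksp = s(2s)^2 = 4s^3
Ksp = 4 × (3.7 x 10^-3)^3 = 2.0 × 10^-7

Ksp = 2.0e-7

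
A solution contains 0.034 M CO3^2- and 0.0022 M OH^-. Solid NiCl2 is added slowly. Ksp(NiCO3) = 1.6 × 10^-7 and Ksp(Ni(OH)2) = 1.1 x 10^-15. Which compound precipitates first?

Precipitation of each salt starts when its ion product equals its Ksp.
For NiCO3: 1.6 × 10^-7 = 0.034 × [Ni^2+]  ⇒  [Ni^2+] = 4.7 × 10^-6 M.
For Ni(OH)2: 1.1 x 10^-15 = (0.0022)^2 × [Ni^2+]  ⇒  [Ni^2+] = 2.3 × 10^-10 M.
The salt with the lower threshold [Ni^2+] precipitates first: Ni(OH)2.

Ni(OH)2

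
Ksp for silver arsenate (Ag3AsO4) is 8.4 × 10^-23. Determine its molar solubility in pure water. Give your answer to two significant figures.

Ag3AsO4(s) <=> 3 Ag^+(aq) + AsO4^3-(aq)
Ksp = [Ag^+]^3[AsO4^3-]
With molar solubility s: [Ag^+] = 3s, [AsO4^3-] = s.
So Ksp = (3s)^3 × s = 27s^4
s = (8.4 × 10^-23 / 27)^(1/4) = 1.3 x 10^-6 M

1.3 × 10^-6 M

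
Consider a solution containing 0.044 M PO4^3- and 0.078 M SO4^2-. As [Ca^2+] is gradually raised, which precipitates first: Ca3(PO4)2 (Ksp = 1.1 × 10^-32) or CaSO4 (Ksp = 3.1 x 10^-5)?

Each salt begins to precipitate when Q = Ksp, i.e. when [Ca^2+] reaches its threshold.
For Ca3(PO4)2: 1.1 × 10^-32 = (0.044)^2 × [Ca^2+]^3  ⇒  [Ca^2+] = 1.8 × 10^-10 M.
For CaSO4: 3.1 x 10^-5 = 0.078 × [Ca^2+]  ⇒  [Ca^2+] = 4.0 × 10^-4 M.
The salt with the lower threshold [Ca^2+] precipitates first: Ca3(PO4)2.

Ca3(PO4)2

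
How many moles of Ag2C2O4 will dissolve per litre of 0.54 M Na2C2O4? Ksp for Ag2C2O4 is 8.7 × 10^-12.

Ag2C2O4(s) ⇌ 2 Ag^+(aq) + C2O4^2-(aq)
Ksp = [Ag^+]^2[C2O4^2-]
If s mol/L dissolves here, [Ag^+] = 2s, [C2O4^2-] = 0.54 + s ≈ 0.54 (Ksp is small, so little additional dissolves).
Ksp ≈ (2s)^2 × 0.54
s = 2.0 × 10^-6 M
Check: s = 2.0 x 10^-6 ≪ 0.54, so the approximation is valid.

2.0 × 10^-6 M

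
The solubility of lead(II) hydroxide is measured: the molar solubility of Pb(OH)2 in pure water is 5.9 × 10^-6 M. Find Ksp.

Pb(OH)2(s) ⇌ Pb^2+(aq) + 2 OH^-(aq)
Let s = molar solubility. Then [Pb^2+] = s and [OH^-] = 2s.
Ksp = [Pb^2+][OH^-]^2
So Ksp = s × (2s)^2 = 4s^3
Ksp = 4 × (5.9 × 10^-6)^3 = 8.2 × 10^-16

Ksp ≈ 8.2 x 10^-16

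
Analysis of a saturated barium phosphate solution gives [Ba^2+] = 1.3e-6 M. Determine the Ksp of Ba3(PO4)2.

Ba3(PO4)2(s) ⇌ 3 Ba^2+ + 2 PO4^3-
Stoichiometry gives [PO4^3-] = (2/3)[Ba^2+] = 8.67 × 10^-7 M.
Ksp = [Ba^2+]^3[PO4^3-]^2
Ksp = (1.3 x 10^-6)^3 × (8.67 x 10^-7)^2 = 1.7 × 10^-30

1.7 x 10^-30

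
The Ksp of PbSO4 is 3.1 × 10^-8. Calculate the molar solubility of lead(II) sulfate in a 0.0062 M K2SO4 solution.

PbSO4(s) <=> Pb^2+ + SO4^2-
Ksp = [Pb^2+][SO4^2-]
Let s = moles of PbSO4 that dissolve per litre. [Pb^2+] = s, [SO4^2-] = 0.0062 + s ≈ 0.0062 (since SO4^2- from K2SO4 dominates).
Ksp ≈ s × 0.0062
s = 5.0 x 10^-6 M
Check: s = 5.0 × 10^-6 ≪ 0.0062, so the approximation is valid.

s = 5.0 x 10^-6 M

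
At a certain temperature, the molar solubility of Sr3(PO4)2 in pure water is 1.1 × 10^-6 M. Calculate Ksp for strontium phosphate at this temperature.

Ksp = 1.7 × 10^-28

Sr3(PO4)2(s) ⇌ 3 Sr^2+(aq) + 2 PO4^3-(aq)
If s mol/L of Sr3(PO4)2 dissolves, [Sr^2+] = 3s and [PO4^3-] = 2s.
Ksp = [Sr^2+]^3[PO4^3-]^2
Ksp = (3s)^3(2s)^2 = 108s^5
With s = 1.1 × 10^-6: Ksp = 1.7 x 10^-28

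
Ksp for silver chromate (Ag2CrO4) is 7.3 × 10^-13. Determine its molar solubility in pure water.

Ag2CrO4(s) <=> 2 Ag^+ + CrO4^2-
Ksp = [Ag^+]^2[CrO4^2-]
For each mole of Ag2CrO4 that dissolves: [Ag^+] = 2s, [CrO4^2-] = s.
Ksp = (2s)^2s = 4s^3
Solving, s = (7.3 × 10^-13/4)^(1/3) = 5.7 × 10^-5 M

s ≈ 5.7 × 10^-5 M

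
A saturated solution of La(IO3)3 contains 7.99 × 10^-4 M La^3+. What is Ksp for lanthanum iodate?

La(IO3)3(s) <=> La^3+ + 3 IO3^-
Stoichiometry gives [IO3^-] = (3/1)[La^3+] = 2.397 × 10^-3 M.
Ksp = [La^3+][IO3^-]^3
Ksp = 7.99 x 10^-4 × (2.397 × 10^-3)^3 = 1.10 × 10^-11

1.10 × 10^-11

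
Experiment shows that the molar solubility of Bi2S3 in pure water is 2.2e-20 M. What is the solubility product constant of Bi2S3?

Ksp = 5.6 × 10^-97

Bi2S3(s) ⇌ 2 Bi^3+ + 3 S^2-
For each mole of Bi2S3 that dissolves: [Bi^3+] = 2s, [S^2-] = 3s.
Ksp = [Bi^3+]^2[S^2-]^3
Substituting: Ksp = (2s)^2(3s)^3 = 108s^5
With s = 2.2 × 10^-20: Ksp = 5.6 × 10^-97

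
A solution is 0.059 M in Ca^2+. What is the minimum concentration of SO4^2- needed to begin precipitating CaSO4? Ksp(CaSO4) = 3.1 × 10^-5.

CaSO4(s) ⇌ Ca^2+ + SO4^2-
Ksp = [Ca^2+][SO4^2-]
Precipitation begins when Q = Ksp. With [Ca^2+] = 0.059 M:
3.1 × 10^-5 = (0.059) × [SO4^2-]
[SO4^2-] = (3.1 × 10^-5 / 5.9 × 10^-2) = 5.3 × 10^-4 M

5.3e-4 M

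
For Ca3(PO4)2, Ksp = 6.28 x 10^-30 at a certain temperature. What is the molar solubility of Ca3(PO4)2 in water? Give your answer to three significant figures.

5.66 × 10^-7 M

Ca3(PO4)2(s) ⇌ 3 Ca^2+(aq) + 2 PO4^3-(aq)
Ksp = [Ca^2+]^3[PO4^3-]^2
If s mol/L of Ca3(PO4)2 dissolves, [Ca^2+] = 3s and [PO4^3-] = 2s.
Substituting: Ksp = (3s)^3(2s)^2 = 108s^5
Solving, s = (6.28 x 10^-30/108)^(1/5) = 5.66 x 10^-7 M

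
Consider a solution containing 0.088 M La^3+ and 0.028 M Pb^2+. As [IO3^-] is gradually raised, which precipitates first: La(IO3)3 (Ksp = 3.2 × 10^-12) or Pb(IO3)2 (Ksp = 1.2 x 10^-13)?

Precipitation of each salt starts when its ion product equals its Ksp.
For La(IO3)3: 3.2 × 10^-12 = 0.088 × [IO3^-]^3  ⇒  [IO3^-] = 3.3 × 10^-4 M.
For Pb(IO3)2: 1.2 x 10^-13 = 0.028 × [IO3^-]^2  ⇒  [IO3^-] = 2.1 × 10^-6 M.
The salt with the lower threshold [IO3^-] precipitates first: Pb(IO3)2.

Pb(IO3)2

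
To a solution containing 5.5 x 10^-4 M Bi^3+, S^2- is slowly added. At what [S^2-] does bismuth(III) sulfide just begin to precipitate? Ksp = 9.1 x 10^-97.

1.4e-30 M

Bi2S3(s) <=> 2 Bi^3+ + 3 S^2-
Ksp = [Bi^3+]^2[S^2-]^3
Precipitation begins when Q = Ksp. With [Bi^3+] = 5.5 x 10^-4 M:
9.1 x 10^-97 = (5.5 x 10^-4)^2 × [S^2-]^3
[S^2-] = (9.1 x 10^-97 / 3.03 × 10^-7)^(1/3) = 1.4 x 10^-30 M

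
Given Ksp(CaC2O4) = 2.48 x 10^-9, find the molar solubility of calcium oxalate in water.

s = 4.98e-5 M

CaC2O4(s) ⇌ Ca^2+ + C2O4^2-
Ksp = [Ca^2+][C2O4^2-]
Let s = molar solubility. Then [Ca^2+] = s and [C2O4^2-] = s.
Ksp = (s)(s) = s^2
s = (2.48 x 10^-9)^(1/2) = 4.98 x 10^-5 M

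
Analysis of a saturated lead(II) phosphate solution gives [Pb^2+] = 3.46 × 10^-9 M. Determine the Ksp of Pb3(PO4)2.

Ksp ≈ 2.20 × 10^-43

Pb3(PO4)2(s) ⇌ 3 Pb^2+(aq) + 2 PO4^3-(aq)
Stoichiometry gives [PO4^3-] = (2/3)[Pb^2+] = 2.307 x 10^-9 M.
Ksp = [Pb^2+]^3[PO4^3-]^2
Ksp = (3.46 × 10^-9)^3 × (2.307 × 10^-9)^2 = 2.20 × 10^-43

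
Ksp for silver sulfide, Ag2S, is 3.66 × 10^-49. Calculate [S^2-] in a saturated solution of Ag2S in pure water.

Ag2S(s) ⇌ 2 Ag^+ + S^2-
Ksp = [Ag^+]^2[S^2-]
If s mol/L of Ag2S dissolves, [Ag^+] = 2s and [S^2-] = s.
So Ksp = (2s)^2 × s = 4s^3
s^3 = 3.66 × 10^-49 / 4, so s = 4.506 × 10^-17 M
[S^2-] = s = 4.51 x 10^-17 M

4.51e-17 M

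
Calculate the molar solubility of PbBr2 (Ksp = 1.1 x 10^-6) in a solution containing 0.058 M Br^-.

s ≈ 3.3e-4 M

PbBr2(s) ⇌ Pb^2+ + 2 Br^-
Ksp = [Pb^2+][Br^-]^2
Let s = moles of PbBr2 that dissolve per litre. [Pb^2+] = s, [Br^-] = 0.058 + 2s ≈ 0.058 (Ksp is small, so little additional dissolves).
Ksp ≈ s × (0.058)^2
s = 3.3 × 10^-4 M
Check: 2s = 6.5 × 10^-4 ≪ 0.058, so the approximation is valid.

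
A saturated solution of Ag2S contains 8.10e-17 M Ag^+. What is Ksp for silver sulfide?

Ag2S(s) <=> 2 Ag^+ + S^2-
Stoichiometry gives [S^2-] = (1/2)[Ag^+] = 4.050 × 10^-17 M.
Ksp = [Ag^+]^2[S^2-]
Ksp = (8.10 x 10^-17)^2 × 4.050 x 10^-17 = 2.66 × 10^-49

Ksp ≈ 2.66 × 10^-49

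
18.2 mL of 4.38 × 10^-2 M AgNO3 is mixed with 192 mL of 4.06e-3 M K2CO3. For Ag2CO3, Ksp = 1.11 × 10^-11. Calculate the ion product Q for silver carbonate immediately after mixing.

Total volume = 18.2 + 192 = 210.2 mL.
[Ag^+] = 4.38 × 10^-2 × (18.2/210.2) = 3.792 x 10^-3 M
[CO3^2-] = 4.06 × 10^-3 × (192/210.2) = 3.708 x 10^-3 M
Ag2CO3(s) <=> 2 Ag^+ + CO3^2-, so Q = [Ag^+]^2[CO3^2-]
Q = (3.792 × 10^-3)^2(3.708 × 10^-3) = 5.33 × 10^-8
Q > Ksp, so Ag2CO3 will precipitate.

Q ≈ 5.33 x 10^-8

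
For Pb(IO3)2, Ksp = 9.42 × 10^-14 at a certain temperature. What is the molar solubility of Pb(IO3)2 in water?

Pb(IO3)2(s) ⇌ Pb^2+ + 2 IO3^-
Ksp = [Pb^2+][IO3^-]^2
With molar solubility s: [Pb^2+] = s, [IO3^-] = 2s.
Substituting: Ksp = s(2s)^2 = 4s^3
Solving, s = (9.42 × 10^-14/4)^(1/3) = 2.87 × 10^-5 M

s = 2.87 × 10^-5 M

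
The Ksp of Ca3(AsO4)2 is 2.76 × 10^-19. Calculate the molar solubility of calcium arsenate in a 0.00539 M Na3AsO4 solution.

s = 7.06e-6 M

Ca3(AsO4)2(s) <=> 3 Ca^2+ + 2 AsO4^3-
Ksp = [Ca^2+]^3[AsO4^3-]^2
If s mol/L dissolves here, [Ca^2+] = 3s, [AsO4^3-] = 0.00539 + 2s ≈ 0.00539 (since AsO4^3- from Na3AsO4 dominates).
Ksp ≈ (3s)^3 × (0.00539)^2
s = 7.06 x 10^-6 M
Check: 2s = 1.4 × 10^-5 ≪ 0.00539, so the approximation is valid.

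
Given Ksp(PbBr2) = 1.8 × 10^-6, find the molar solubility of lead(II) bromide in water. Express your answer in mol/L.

s = 7.7 x 10^-3 M

PbBr2(s) <=> Pb^2+ + 2 Br^-
Ksp = [Pb^2+][Br^-]^2
Let s = molar solubility. Then [Pb^2+] = s and [Br^-] = 2s.
Substituting: Ksp = s(2s)^2 = 4s^3
Solving, s = (1.8 × 10^-6/4)^(1/3) = 7.7 × 10^-3 M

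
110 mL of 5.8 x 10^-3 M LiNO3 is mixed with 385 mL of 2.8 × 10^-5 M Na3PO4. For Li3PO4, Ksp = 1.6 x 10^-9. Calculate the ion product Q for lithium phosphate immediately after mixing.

Q = 4.7 × 10^-14

Total volume = 110 + 385 = 495 mL.
[Li^+] = 5.8 × 10^-3 × (110/495) = 1.29 × 10^-3 M
[PO4^3-] = 2.8 × 10^-5 × (385/495) = 2.18 × 10^-5 M
Li3PO4(s) ⇌ 3 Li^+(aq) + PO4^3-(aq), so Q = [Li^+]^3[PO4^3-]
Q = (1.29 × 10^-3)^3(2.18 × 10^-5) = 4.7 × 10^-14
Q < Ksp, so no precipitate of Li3PO4 forms.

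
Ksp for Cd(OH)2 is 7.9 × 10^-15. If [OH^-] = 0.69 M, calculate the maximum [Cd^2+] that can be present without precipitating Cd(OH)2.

[Cd^2+] ≈ 1.7 × 10^-14 M

Cd(OH)2(s) <=> Cd^2+(aq) + 2 OH^-(aq)
Ksp = [Cd^2+][OH^-]^2
Precipitation begins when Q = Ksp. With [OH^-] = 0.69 M:
7.9 × 10^-15 = (0.69)^2 × [Cd^2+]
[Cd^2+] = (7.9 × 10^-15 / 4.76 × 10^-1) = 1.7 × 10^-14 M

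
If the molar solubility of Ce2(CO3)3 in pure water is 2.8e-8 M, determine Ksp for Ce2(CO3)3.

Ksp = 1.9e-36

Ce2(CO3)3(s) ⇌ 2 Ce^3+ + 3 CO3^2-
Let s = molar solubility. Then [Ce^3+] = 2s and [CO3^2-] = 3s.
Ksp = [Ce^3+]^2[CO3^2-]^3
Substituting: Ksp = (2s)^2(3s)^3 = 108s^5
With s = 2.8 × 10^-8: Ksp = 1.9 × 10^-36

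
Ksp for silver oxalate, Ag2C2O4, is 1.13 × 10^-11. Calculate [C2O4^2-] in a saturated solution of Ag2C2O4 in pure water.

[C2O4^2-] ≈ 1.41 x 10^-4 M

Ag2C2O4(s) ⇌ 2 Ag^+(aq) + C2O4^2-(aq)
Ksp = [Ag^+]^2[C2O4^2-]
With molar solubility s: [Ag^+] = 2s, [C2O4^2-] = s.
So Ksp = (2s)^2 × s = 4s^3
s^3 = 1.13 × 10^-11 / 4, so s = 1.414 × 10^-4 M
[C2O4^2-] = s = 1.41 × 10^-4 M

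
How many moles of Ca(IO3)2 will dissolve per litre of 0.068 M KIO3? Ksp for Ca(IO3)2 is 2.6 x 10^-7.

s = 5.6 × 10^-5 M

Ca(IO3)2(s) <=> Ca^2+(aq) + 2 IO3^-(aq)
Ksp = [Ca^2+][IO3^-]^2
If s mol/L dissolves here, [Ca^2+] = s, [IO3^-] = 0.068 + 2s ≈ 0.068 (since IO3^- from KIO3 dominates).
Ksp ≈ s × (0.068)^2
s = 5.6 × 10^-5 M
Check: 2s = 1.1 × 10^-4 ≪ 0.068, so the approximation is valid.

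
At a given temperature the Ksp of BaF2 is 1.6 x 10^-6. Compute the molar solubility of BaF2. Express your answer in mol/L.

7.4 x 10^-3 M

BaF2(s) ⇌ Ba^2+(aq) + 2 F^-(aq)
Ksp = [Ba^2+][F^-]^2
If s mol/L of BaF2 dissolves, [Ba^2+] = s and [F^-] = 2s.
Substituting: Ksp = s(2s)^2 = 4s^3
s^3 = 1.6 x 10^-6 / 4, so s = 7.4 × 10^-3 M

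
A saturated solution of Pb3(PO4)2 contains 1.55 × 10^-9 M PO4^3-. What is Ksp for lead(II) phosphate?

Pb3(PO4)2(s) ⇌ 3 Pb^2+(aq) + 2 PO4^3-(aq)
Stoichiometry gives [Pb^2+] = (3/2)[PO4^3-] = 2.325 × 10^-9 M.
Ksp = [Pb^2+]^3[PO4^3-]^2
Ksp = (2.325 × 10^-9)^3 × (1.55 x 10^-9)^2 = 3.02 × 10^-44

Ksp ≈ 3.02 × 10^-44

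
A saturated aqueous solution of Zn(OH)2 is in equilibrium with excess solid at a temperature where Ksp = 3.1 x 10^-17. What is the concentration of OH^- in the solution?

Zn(OH)2(s) ⇌ Zn^2+(aq) + 2 OH^-(aq)
Ksp = [Zn^2+][OH^-]^2
With molar solubility s: [Zn^2+] = s, [OH^-] = 2s.
So Ksp = s × (2s)^2 = 4s^3
Solving, s = (3.1 x 10^-17/4)^(1/3) = 1.98 x 10^-6 M
[OH^-] = 2s = 4.0 x 10^-6 M

[OH^-] ≈ 4.0 x 10^-6 M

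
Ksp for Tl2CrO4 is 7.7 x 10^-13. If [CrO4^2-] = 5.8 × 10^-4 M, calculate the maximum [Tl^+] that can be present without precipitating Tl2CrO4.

[Tl^+] = 3.6 x 10^-5 M

Tl2CrO4(s) <=> 2 Tl^+ + CrO4^2-
Ksp = [Tl^+]^2[CrO4^2-]
Precipitation begins when Q = Ksp. With [CrO4^2-] = 5.8 × 10^-4 M:
7.7 x 10^-13 = (5.8 × 10^-4) × [Tl^+]^2
[Tl^+] = (7.7 x 10^-13 / 5.8 × 10^-4)^(1/2) = 3.6 × 10^-5 M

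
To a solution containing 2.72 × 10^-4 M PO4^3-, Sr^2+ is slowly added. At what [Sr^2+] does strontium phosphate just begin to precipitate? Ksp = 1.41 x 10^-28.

[Sr^2+] = 1.24 x 10^-7 M

Sr3(PO4)2(s) <=> 3 Sr^2+(aq) + 2 PO4^3-(aq)
Ksp = [Sr^2+]^3[PO4^3-]^2
Precipitation begins when Q = Ksp. With [PO4^3-] = 2.72 × 10^-4 M:
1.41 x 10^-28 = (2.72 × 10^-4)^2 × [Sr^2+]^3
[Sr^2+] = (1.41 x 10^-28 / 7.398 × 10^-8)^(1/3) = 1.24 x 10^-7 M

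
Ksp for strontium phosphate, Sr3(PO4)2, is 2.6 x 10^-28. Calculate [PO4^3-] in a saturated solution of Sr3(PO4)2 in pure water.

Sr3(PO4)2(s) <=> 3 Sr^2+(aq) + 2 PO4^3-(aq)
Ksp = [Sr^2+]^3[PO4^3-]^2
Let s = molar solubility. Then [Sr^2+] = 3s and [PO4^3-] = 2s.
So Ksp = (3s)^3 × (2s)^2 = 108s^5
Solving, s = (2.6 x 10^-28/108)^(1/5) = 1.19 × 10^-6 M
[PO4^3-] = 2s = 2.4 × 10^-6 M

[PO4^3-] = 2.4 × 10^-6 M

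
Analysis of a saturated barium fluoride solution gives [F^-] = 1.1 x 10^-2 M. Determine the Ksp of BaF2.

6.7 × 10^-7

BaF2(s) <=> Ba^2+(aq) + 2 F^-(aq)
Stoichiometry gives [Ba^2+] = (1/2)[F^-] = 5.50 × 10^-3 M.
Ksp = [Ba^2+][F^-]^2
Ksp = 5.50 × 10^-3 × (1.1 x 10^-2)^2 = 6.7 × 10^-7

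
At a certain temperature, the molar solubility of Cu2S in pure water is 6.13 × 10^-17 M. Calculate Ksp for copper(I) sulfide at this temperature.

Cu2S(s) ⇌ 2 Cu^+(aq) + S^2-(aq)
Let s = molar solubility. Then [Cu^+] = 2s and [S^2-] = s.
Ksp = [Cu^+]^2[S^2-]
Ksp = (2s)^2s = 4s^3
Ksp = 4 × (6.13 x 10^-17)^3 = 9.21 x 10^-49

9.21 x 10^-49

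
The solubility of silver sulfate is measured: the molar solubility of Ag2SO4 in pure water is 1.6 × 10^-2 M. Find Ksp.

Ag2SO4(s) ⇌ 2 Ag^+ + SO4^2-
For each mole of Ag2SO4 that dissolves: [Ag^+] = 2s, [SO4^2-] = s.
Ksp = [Ag^+]^2[SO4^2-]
Substituting: Ksp = (2s)^2s = 4s^3
With s = 1.6 × 10^-2: Ksp = 1.6 × 10^-5

1.6 × 10^-5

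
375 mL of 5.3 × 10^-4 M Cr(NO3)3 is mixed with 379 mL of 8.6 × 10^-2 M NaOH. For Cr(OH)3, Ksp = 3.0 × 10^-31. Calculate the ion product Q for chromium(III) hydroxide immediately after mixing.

Q = 2.1 × 10^-8

Total volume = 375 + 379 = 754 mL.
[Cr^3+] = 5.3 × 10^-4 × (375/754) = 2.64 x 10^-4 M
[OH^-] = 8.6 x 10^-2 × (379/754) = 4.32 x 10^-2 M
Cr(OH)3(s) <=> Cr^3+ + 3 OH^-, so Q = [Cr^3+][OH^-]^3
Q = (2.64 x 10^-4)(4.32 × 10^-2)^3 = 2.1 × 10^-8
Q > Ksp, so Cr(OH)3 will precipitate.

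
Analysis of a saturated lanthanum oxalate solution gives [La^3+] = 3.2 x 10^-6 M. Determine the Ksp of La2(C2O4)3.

La2(C2O4)3(s) ⇌ 2 La^3+ + 3 C2O4^2-
Stoichiometry gives [C2O4^2-] = (3/2)[La^3+] = 4.80 × 10^-6 M.
Ksp = [La^3+]^2[C2O4^2-]^3
Ksp = (3.2 × 10^-6)^2 × (4.80 x 10^-6)^3 = 1.1 × 10^-27

Ksp ≈ 1.1 × 10^-27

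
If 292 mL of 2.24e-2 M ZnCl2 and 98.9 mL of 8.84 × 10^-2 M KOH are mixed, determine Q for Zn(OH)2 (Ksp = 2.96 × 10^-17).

Total volume = 292 + 98.9 = 390.9 mL.
[Zn^2+] = 2.24 × 10^-2 × (292/390.9) = 1.673 × 10^-2 M
[OH^-] = 8.84 × 10^-2 × (98.9/390.9) = 2.237 x 10^-2 M
Zn(OH)2(s) <=> Zn^2+ + 2 OH^-, so Q = [Zn^2+][OH^-]^2
Q = (1.673 × 10^-2)(2.237 × 10^-2)^2 = 8.37 × 10^-6
Q > Ksp, so Zn(OH)2 will precipitate.

8.37 x 10^-6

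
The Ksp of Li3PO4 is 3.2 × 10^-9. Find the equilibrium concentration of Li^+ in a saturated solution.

Li3PO4(s) ⇌ 3 Li^+(aq) + PO4^3-(aq)
Ksp = [Li^+]^3[PO4^3-]
For each mole of Li3PO4 that dissolves: [Li^+] = 3s, [PO4^3-] = s.
Substituting: Ksp = (3s)^3s = 27s^4
Solving, s = (3.2 × 10^-9/27)^(1/4) = 3.30 × 10^-3 M
[Li^+] = 3s = 9.9 × 10^-3 M

[Li^+] = 9.9 × 10^-3 M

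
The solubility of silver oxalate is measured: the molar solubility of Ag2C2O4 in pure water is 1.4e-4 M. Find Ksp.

1.1 × 10^-11

Ag2C2O4(s) ⇌ 2 Ag^+ + C2O4^2-
For each mole of Ag2C2O4 that dissolves: [Ag^+] = 2s, [C2O4^2-] = s.
Ksp = [Ag^+]^2[C2O4^2-]
So Ksp = (2s)^2 × s = 4s^3
Ksp = 4 × (1.4 x 10^-4)^3 = 1.1 × 10^-11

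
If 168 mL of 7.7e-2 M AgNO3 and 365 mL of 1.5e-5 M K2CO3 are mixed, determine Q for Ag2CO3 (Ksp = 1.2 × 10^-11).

Q = 6.1e-9

Total volume = 168 + 365 = 533 mL.
[Ag^+] = 7.7 × 10^-2 × (168/533) = 2.43 × 10^-2 M
[CO3^2-] = 1.5 x 10^-5 × (365/533) = 1.03 × 10^-5 M
Ag2CO3(s) ⇌ 2 Ag^+(aq) + CO3^2-(aq), so Q = [Ag^+]^2[CO3^2-]
Q = (2.43 × 10^-2)^2(1.03 × 10^-5) = 6.1 × 10^-9
Q > Ksp, so Ag2CO3 will precipitate.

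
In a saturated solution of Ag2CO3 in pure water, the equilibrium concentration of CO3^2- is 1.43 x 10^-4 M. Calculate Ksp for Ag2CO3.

Ag2CO3(s) ⇌ 2 Ag^+(aq) + CO3^2-(aq)
Stoichiometry gives [Ag^+] = (2/1)[CO3^2-] = 2.860 × 10^-4 M.
Ksp = [Ag^+]^2[CO3^2-]
Ksp = (2.860 × 10^-4)^2 × 1.43 x 10^-4 = 1.17 × 10^-11

1.17 × 10^-11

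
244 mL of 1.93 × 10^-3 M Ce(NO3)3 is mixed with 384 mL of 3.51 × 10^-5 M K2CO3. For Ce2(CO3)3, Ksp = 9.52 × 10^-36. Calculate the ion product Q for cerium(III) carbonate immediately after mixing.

Q = 5.56e-21

Total volume = 244 + 384 = 628 mL.
[Ce^3+] = 1.93 x 10^-3 × (244/628) = 7.499 x 10^-4 M
[CO3^2-] = 3.51 × 10^-5 × (384/628) = 2.146 × 10^-5 M
Ce2(CO3)3(s) ⇌ 2 Ce^3+(aq) + 3 CO3^2-(aq), so Q = [Ce^3+]^2[CO3^2-]^3
Q = (7.499 x 10^-4)^2(2.146 × 10^-5)^3 = 5.56 × 10^-21
Q > Ksp, so Ce2(CO3)3 will precipitate.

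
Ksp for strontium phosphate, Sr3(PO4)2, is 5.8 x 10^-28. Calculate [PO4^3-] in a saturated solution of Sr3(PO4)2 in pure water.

Sr3(PO4)2(s) ⇌ 3 Sr^2+(aq) + 2 PO4^3-(aq)
Ksp = [Sr^2+]^3[PO4^3-]^2
With molar solubility s: [Sr^2+] = 3s, [PO4^3-] = 2s.
Substituting: Ksp = (3s)^3(2s)^2 = 108s^5
s^5 = 5.8 x 10^-28 / 108, so s = 1.40 × 10^-6 M
[PO4^3-] = 2s = 2.8 × 10^-6 M

[PO4^3-] ≈ 2.8e-6 M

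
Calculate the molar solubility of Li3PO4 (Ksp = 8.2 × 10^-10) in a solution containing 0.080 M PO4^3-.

s = 7.2 × 10^-4 M

Li3PO4(s) <=> 3 Li^+ + PO4^3-
Ksp = [Li^+]^3[PO4^3-]
Let s be the molar solubility in this solution. [Li^+] = 3s, [PO4^3-] = 0.080 + s ≈ 0.080 (Ksp is small, so little additional dissolves).
Ksp ≈ (3s)^3 × 0.080
s = 7.2 x 10^-4 M
Check: s = 7.2 × 10^-4 ≪ 0.080, so the approximation is valid.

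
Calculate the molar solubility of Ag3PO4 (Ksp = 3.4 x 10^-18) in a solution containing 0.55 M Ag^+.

Ag3PO4(s) ⇌ 3 Ag^+(aq) + PO4^3-(aq)
Ksp = [Ag^+]^3[PO4^3-]
Let s = moles of Ag3PO4 that dissolve per litre. [Ag^+] = 0.55 + 3s ≈ 0.55, [PO4^3-] = s (since the Ag^+ already present dominates).
Ksp ≈ (0.55)^3 × s
s = 2.0 × 10^-17 M
Check: 3s = 6.1 x 10^-17 ≪ 0.55, so the approximation is valid.

s ≈ 2.0 × 10^-17 M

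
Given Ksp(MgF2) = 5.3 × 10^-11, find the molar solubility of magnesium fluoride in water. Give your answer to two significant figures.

MgF2(s) ⇌ Mg^2+ + 2 F^-
Ksp = [Mg^2+][F^-]^2
If s mol/L of MgF2 dissolves, [Mg^2+] = s and [F^-] = 2s.
So Ksp = s × (2s)^2 = 4s^3
s^3 = 5.3 × 10^-11 / 4, so s = 2.4 × 10^-4 M

s ≈ 2.4e-4 M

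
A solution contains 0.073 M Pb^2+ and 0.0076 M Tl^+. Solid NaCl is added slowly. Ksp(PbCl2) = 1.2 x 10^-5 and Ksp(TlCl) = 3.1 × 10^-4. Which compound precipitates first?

PbCl2

Each salt begins to precipitate when Q = Ksp, i.e. when [Cl^-] reaches its threshold.
For PbCl2: 1.2 x 10^-5 = 0.073 × [Cl^-]^2  ⇒  [Cl^-] = 1.3 x 10^-2 M.
For TlCl: 3.1 × 10^-4 = 0.0076 × [Cl^-]  ⇒  [Cl^-] = 4.1 × 10^-2 M.
The salt with the lower threshold [Cl^-] precipitates first: PbCl2.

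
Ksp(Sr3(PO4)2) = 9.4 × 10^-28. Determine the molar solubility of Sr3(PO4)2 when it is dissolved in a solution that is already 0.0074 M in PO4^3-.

Sr3(PO4)2(s) ⇌ 3 Sr^2+(aq) + 2 PO4^3-(aq)
Ksp = [Sr^2+]^3[PO4^3-]^2
Let s be the molar solubility in this solution. [Sr^2+] = 3s, [PO4^3-] = 0.0074 + 2s ≈ 0.0074 (Ksp is small, so little additional dissolves).
Ksp ≈ (3s)^3 × (0.0074)^2
s = 8.6 x 10^-9 M
Check: 2s = 1.7 × 10^-8 ≪ 0.0074, so the approximation is valid.

s ≈ 8.6e-9 M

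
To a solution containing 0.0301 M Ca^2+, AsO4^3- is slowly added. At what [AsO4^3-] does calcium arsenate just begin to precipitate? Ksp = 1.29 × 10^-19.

Ca3(AsO4)2(s) ⇌ 3 Ca^2+ + 2 AsO4^3-
Ksp = [Ca^2+]^3[AsO4^3-]^2
Precipitation begins when Q = Ksp. With [Ca^2+] = 0.0301 M:
1.29 × 10^-19 = (0.0301)^3 × [AsO4^3-]^2
[AsO4^3-] = (1.29 × 10^-19 / 2.727 × 10^-5)^(1/2) = 6.88 x 10^-8 M

[AsO4^3-] = 6.88 × 10^-8 M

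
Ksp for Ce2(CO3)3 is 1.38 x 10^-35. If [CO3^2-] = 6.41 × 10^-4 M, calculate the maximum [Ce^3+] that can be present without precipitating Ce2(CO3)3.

[Ce^3+] ≈ 2.29 × 10^-13 M

Ce2(CO3)3(s) ⇌ 2 Ce^3+ + 3 CO3^2-
Ksp = [Ce^3+]^2[CO3^2-]^3
Precipitation begins when Q = Ksp. With [CO3^2-] = 6.41 × 10^-4 M:
1.38 x 10^-35 = (6.41 × 10^-4)^3 × [Ce^3+]^2
[Ce^3+] = (1.38 x 10^-35 / 2.634 × 10^-10)^(1/2) = 2.29 x 10^-13 M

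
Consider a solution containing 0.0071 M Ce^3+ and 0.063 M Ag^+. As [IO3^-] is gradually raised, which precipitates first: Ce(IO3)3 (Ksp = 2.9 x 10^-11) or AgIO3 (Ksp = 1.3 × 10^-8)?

AgIO3

Precipitation of each salt starts when its ion product equals its Ksp.
For Ce(IO3)3: 2.9 x 10^-11 = 0.0071 × [IO3^-]^3  ⇒  [IO3^-] = 1.6 × 10^-3 M.
For AgIO3: 1.3 × 10^-8 = 0.063 × [IO3^-]  ⇒  [IO3^-] = 2.1 × 10^-7 M.
The salt with the lower threshold [IO3^-] precipitates first: AgIO3.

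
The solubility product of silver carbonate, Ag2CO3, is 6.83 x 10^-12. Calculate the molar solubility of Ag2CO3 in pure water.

s ≈ 1.20 × 10^-4 M

Ag2CO3(s) ⇌ 2 Ag^+(aq) + CO3^2-(aq)
Ksp = [Ag^+]^2[CO3^2-]
With molar solubility s: [Ag^+] = 2s, [CO3^2-] = s.
Substituting: Ksp = (2s)^2s = 4s^3
s^3 = 6.83 x 10^-12 / 4, so s = 1.20 × 10^-4 M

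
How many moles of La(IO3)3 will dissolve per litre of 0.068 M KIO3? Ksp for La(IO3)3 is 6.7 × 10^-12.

La(IO3)3(s) ⇌ La^3+ + 3 IO3^-
Ksp = [La^3+][IO3^-]^3
Let s be the molar solubility in this solution. [La^3+] = s, [IO3^-] = 0.068 + 3s ≈ 0.068 (Ksp is small, so little additional dissolves).
Ksp ≈ s × (0.068)^3
s = 2.1 × 10^-8 M
Check: 3s = 6.4 × 10^-8 ≪ 0.068, so the approximation is valid.

s = 2.1 × 10^-8 M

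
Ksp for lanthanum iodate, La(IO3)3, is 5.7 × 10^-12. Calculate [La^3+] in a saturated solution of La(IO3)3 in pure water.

La(IO3)3(s) <=> La^3+ + 3 IO3^-
Ksp = [La^3+][IO3^-]^3
If s mol/L of La(IO3)3 dissolves, [La^3+] = s and [IO3^-] = 3s.
Ksp = s(3s)^3 = 27s^4
s = (5.7 × 10^-12 / 27)^(1/4) = 6.78 × 10^-4 M
[La^3+] = s = 6.8 × 10^-4 M

[La^3+] ≈ 6.8e-4 M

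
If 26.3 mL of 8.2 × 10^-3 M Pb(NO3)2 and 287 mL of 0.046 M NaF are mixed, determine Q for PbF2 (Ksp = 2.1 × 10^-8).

Q = 1.2e-6

Total volume = 26.3 + 287 = 313.3 mL.
[Pb^2+] = 8.2 × 10^-3 × (26.3/313.3) = 6.88 × 10^-4 M
[F^-] = 4.6 x 10^-2 × (287/313.3) = 4.21 × 10^-2 M
PbF2(s) <=> Pb^2+(aq) + 2 F^-(aq), so Q = [Pb^2+][F^-]^2
Q = (6.88 × 10^-4)(4.21 x 10^-2)^2 = 1.2 × 10^-6
Q > Ksp, so PbF2 will precipitate.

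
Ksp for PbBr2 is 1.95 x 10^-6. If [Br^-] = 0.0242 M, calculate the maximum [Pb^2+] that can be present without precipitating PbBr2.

[Pb^2+] = 3.33e-3 M

PbBr2(s) ⇌ Pb^2+ + 2 Br^-
Ksp = [Pb^2+][Br^-]^2
Precipitation begins when Q = Ksp. With [Br^-] = 0.0242 M:
1.95 x 10^-6 = (0.0242)^2 × [Pb^2+]
[Pb^2+] = (1.95 x 10^-6 / 5.856 x 10^-4) = 3.33 × 10^-3 M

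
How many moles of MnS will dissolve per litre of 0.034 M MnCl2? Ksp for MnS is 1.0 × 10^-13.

MnS(s) <=> Mn^2+ + S^2-
Ksp = [Mn^2+][S^2-]
If s mol/L dissolves here, [Mn^2+] = 0.034 + s ≈ 0.034, [S^2-] = s (common-ion effect: Mn^2+ is already 0.034 M).
Ksp ≈ 0.034 × s
s = 2.9 × 10^-12 M
Check: s = 2.9 × 10^-12 ≪ 0.034, so the approximation is valid.

s ≈ 2.9e-12 M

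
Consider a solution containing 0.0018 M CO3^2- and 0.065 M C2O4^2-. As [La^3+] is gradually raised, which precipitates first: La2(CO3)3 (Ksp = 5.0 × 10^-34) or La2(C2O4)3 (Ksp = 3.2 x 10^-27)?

Precipitation of each salt starts when its ion product equals its Ksp.
For La2(CO3)3: 5.0 × 10^-34 = (0.0018)^3 × [La^3+]^2  ⇒  [La^3+] = 2.9 × 10^-13 M.
For La2(C2O4)3: 3.2 x 10^-27 = (0.065)^3 × [La^3+]^2  ⇒  [La^3+] = 3.4 × 10^-12 M.
The salt with the lower threshold [La^3+] precipitates first: La2(CO3)3.

La2(CO3)3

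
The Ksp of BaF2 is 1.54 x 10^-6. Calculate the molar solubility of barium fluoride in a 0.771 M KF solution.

s = 2.59 × 10^-6 M

BaF2(s) ⇌ Ba^2+ + 2 F^-
Ksp = [Ba^2+][F^-]^2
Let s be the molar solubility in this solution. [Ba^2+] = s, [F^-] = 0.771 + 2s ≈ 0.771 (since F^- from KF dominates).
Ksp ≈ s × (0.771)^2
s = 2.59 × 10^-6 M
Check: 2s = 5.2 × 10^-6 ≪ 0.771, so the approximation is valid.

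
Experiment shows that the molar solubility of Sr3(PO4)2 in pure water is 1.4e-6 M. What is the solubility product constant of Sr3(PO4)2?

Sr3(PO4)2(s) <=> 3 Sr^2+(aq) + 2 PO4^3-(aq)
For each mole of Sr3(PO4)2 that dissolves: [Sr^2+] = 3s, [PO4^3-] = 2s.
Ksp = [Sr^2+]^3[PO4^3-]^2
So Ksp = (3s)^3 × (2s)^2 = 108s^5
Ksp = 108 × (1.4 × 10^-6)^5 = 5.8 x 10^-28

Ksp ≈ 5.8 × 10^-28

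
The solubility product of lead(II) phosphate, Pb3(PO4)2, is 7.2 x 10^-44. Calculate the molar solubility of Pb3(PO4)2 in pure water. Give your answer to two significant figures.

Pb3(PO4)2(s) ⇌ 3 Pb^2+ + 2 PO4^3-
Ksp = [Pb^2+]^3[PO4^3-]^2
Let s = molar solubility. Then [Pb^2+] = 3s and [PO4^3-] = 2s.
Ksp = (3s)^3(2s)^2 = 108s^5
s = (7.2 x 10^-44 / 108)^(1/5) = 9.2 x 10^-10 M

s ≈ 9.2 x 10^-10 M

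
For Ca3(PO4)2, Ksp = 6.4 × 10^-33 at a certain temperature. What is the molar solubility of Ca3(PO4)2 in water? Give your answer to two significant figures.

Ca3(PO4)2(s) <=> 3 Ca^2+ + 2 PO4^3-
Ksp = [Ca^2+]^3[PO4^3-]^2
Let s = molar solubility. Then [Ca^2+] = 3s and [PO4^3-] = 2s.
Substituting: Ksp = (3s)^3(2s)^2 = 108s^5
Solving, s = (6.4 × 10^-33/108)^(1/5) = 1.4 × 10^-7 M

1.4 × 10^-7 M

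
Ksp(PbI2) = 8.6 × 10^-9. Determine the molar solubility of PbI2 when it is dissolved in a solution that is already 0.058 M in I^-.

2.6 x 10^-6 M

PbI2(s) ⇌ Pb^2+ + 2 I^-
Ksp = [Pb^2+][I^-]^2
Let s be the molar solubility in this solution. [Pb^2+] = s, [I^-] = 0.058 + 2s ≈ 0.058 (Ksp is small, so little additional dissolves).
Ksp ≈ s × (0.058)^2
s = 2.6 × 10^-6 M
Check: 2s = 5.1 x 10^-6 ≪ 0.058, so the approximation is valid.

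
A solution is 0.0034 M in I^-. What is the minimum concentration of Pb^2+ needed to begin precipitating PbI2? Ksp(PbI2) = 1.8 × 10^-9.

1.6 × 10^-4 M

PbI2(s) ⇌ Pb^2+ + 2 I^-
Ksp = [Pb^2+][I^-]^2
Precipitation begins when Q = Ksp. With [I^-] = 0.0034 M:
1.8 × 10^-9 = (0.0034)^2 × [Pb^2+]
[Pb^2+] = (1.8 × 10^-9 / 1.16 x 10^-5) = 1.6 × 10^-4 M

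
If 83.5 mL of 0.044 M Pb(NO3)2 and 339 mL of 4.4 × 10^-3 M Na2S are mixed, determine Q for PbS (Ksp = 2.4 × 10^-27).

Total volume = 83.5 + 339 = 422.5 mL.
[Pb^2+] = 4.4 × 10^-2 × (83.5/422.5) = 8.70 × 10^-3 M
[S^2-] = 4.4 × 10^-3 × (339/422.5) = 3.53 x 10^-3 M
PbS(s) ⇌ Pb^2+ + S^2-, so Q = [Pb^2+][S^2-]
Q = (8.70 × 10^-3)(3.53 × 10^-3) = 3.1 × 10^-5
Q > Ksp, so PbS will precipitate.

Q ≈ 3.1 × 10^-5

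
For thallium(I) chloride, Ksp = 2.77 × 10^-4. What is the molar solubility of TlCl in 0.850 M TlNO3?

TlCl(s) ⇌ Tl^+(aq) + Cl^-(aq)
Ksp = [Tl^+][Cl^-]
Let s be the molar solubility in this solution. [Tl^+] = 0.850 + s ≈ 0.850, [Cl^-] = s (since Tl^+ from TlNO3 dominates).
Ksp ≈ 0.850 × s
s = 3.26 × 10^-4 M
Check: s = 3.3 × 10^-4 ≪ 0.850, so the approximation is valid.

s = 3.26e-4 M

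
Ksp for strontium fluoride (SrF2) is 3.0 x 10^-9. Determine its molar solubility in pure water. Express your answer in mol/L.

9.1 × 10^-4 M

SrF2(s) ⇌ Sr^2+(aq) + 2 F^-(aq)
Ksp = [Sr^2+][F^-]^2
If s mol/L of SrF2 dissolves, [Sr^2+] = s and [F^-] = 2s.
Ksp = s(2s)^2 = 4s^3
Solving, s = (3.0 x 10^-9/4)^(1/3) = 9.1 × 10^-4 M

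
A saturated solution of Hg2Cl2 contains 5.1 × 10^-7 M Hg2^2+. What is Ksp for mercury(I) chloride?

Ksp = 5.3e-19

Hg2Cl2(s) <=> Hg2^2+(aq) + 2 Cl^-(aq)
Stoichiometry gives [Cl^-] = (2/1)[Hg2^2+] = 1.02 x 10^-6 M.
Ksp = [Hg2^2+][Cl^-]^2
Ksp = 5.1 × 10^-7 × (1.02 × 10^-6)^2 = 5.3 × 10^-19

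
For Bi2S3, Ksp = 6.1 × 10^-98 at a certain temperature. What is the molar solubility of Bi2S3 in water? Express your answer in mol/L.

s = 1.4 x 10^-20 M

Bi2S3(s) ⇌ 2 Bi^3+(aq) + 3 S^2-(aq)
Ksp = [Bi^3+]^2[S^2-]^3
If s mol/L of Bi2S3 dissolves, [Bi^3+] = 2s and [S^2-] = 3s.
So Ksp = (2s)^2 × (3s)^3 = 108s^5
Solving, s = (6.1 × 10^-98/108)^(1/5) = 1.4 × 10^-20 M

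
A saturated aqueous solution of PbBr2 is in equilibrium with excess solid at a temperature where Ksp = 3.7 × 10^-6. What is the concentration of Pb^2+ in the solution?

PbBr2(s) <=> Pb^2+(aq) + 2 Br^-(aq)
Ksp = [Pb^2+][Br^-]^2
With molar solubility s: [Pb^2+] = s, [Br^-] = 2s.
Substituting: Ksp = s(2s)^2 = 4s^3
Solving, s = (3.7 × 10^-6/4)^(1/3) = 9.74 × 10^-3 M
[Pb^2+] = s = 9.7 × 10^-3 M

[Pb^2+] = 9.7 × 10^-3 M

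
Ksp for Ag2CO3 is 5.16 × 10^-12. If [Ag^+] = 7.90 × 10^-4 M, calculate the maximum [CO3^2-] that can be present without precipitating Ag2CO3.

[CO3^2-] ≈ 8.27 × 10^-6 M

Ag2CO3(s) ⇌ 2 Ag^+ + CO3^2-
Ksp = [Ag^+]^2[CO3^2-]
Precipitation begins when Q = Ksp. With [Ag^+] = 7.90 × 10^-4 M:
5.16 × 10^-12 = (7.90 × 10^-4)^2 × [CO3^2-]
[CO3^2-] = (5.16 × 10^-12 / 6.241 x 10^-7) = 8.27 × 10^-6 M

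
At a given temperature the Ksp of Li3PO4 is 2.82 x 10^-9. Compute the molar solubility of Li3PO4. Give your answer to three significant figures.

Li3PO4(s) ⇌ 3 Li^+ + PO4^3-
Ksp = [Li^+]^3[PO4^3-]
For each mole of Li3PO4 that dissolves: [Li^+] = 3s, [PO4^3-] = s.
So Ksp = (3s)^3 × s = 27s^4
s = (2.82 x 10^-9 / 27)^(1/4) = 3.20 × 10^-3 M

s = 3.20 × 10^-3 M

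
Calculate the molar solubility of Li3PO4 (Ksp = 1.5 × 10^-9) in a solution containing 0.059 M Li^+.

7.3 × 10^-6 M

Li3PO4(s) ⇌ 3 Li^+ + PO4^3-
Ksp = [Li^+]^3[PO4^3-]
Let s be the molar solubility in this solution. [Li^+] = 0.059 + 3s ≈ 0.059, [PO4^3-] = s (common-ion effect: Li^+ is already 0.059 M).
Ksp ≈ (0.059)^3 × s
s = 7.3 × 10^-6 M
Check: 3s = 2.2 × 10^-5 ≪ 0.059, so the approximation is valid.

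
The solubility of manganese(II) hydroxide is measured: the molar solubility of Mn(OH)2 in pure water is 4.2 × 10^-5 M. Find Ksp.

Mn(OH)2(s) ⇌ Mn^2+ + 2 OH^-
If s mol/L of Mn(OH)2 dissolves, [Mn^2+] = s and [OH^-] = 2s.
Ksp = [Mn^2+][OH^-]^2
Ksp = s(2s)^2 = 4s^3
With s = 4.2 × 10^-5: Ksp = 3.0 x 10^-13

3.0 x 10^-13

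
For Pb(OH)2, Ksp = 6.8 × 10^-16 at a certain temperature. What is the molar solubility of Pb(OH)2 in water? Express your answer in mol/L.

s = 5.5 × 10^-6 M

Pb(OH)2(s) ⇌ Pb^2+(aq) + 2 OH^-(aq)
Ksp = [Pb^2+][OH^-]^2
For each mole of Pb(OH)2 that dissolves: [Pb^2+] = s, [OH^-] = 2s.
Ksp = s(2s)^2 = 4s^3
s^3 = 6.8 × 10^-16 / 4, so s = 5.5 x 10^-6 M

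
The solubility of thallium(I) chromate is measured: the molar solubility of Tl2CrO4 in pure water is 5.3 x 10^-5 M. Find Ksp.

Tl2CrO4(s) ⇌ 2 Tl^+(aq) + CrO4^2-(aq)
Let s = molar solubility. Then [Tl^+] = 2s and [CrO4^2-] = s.
Ksp = [Tl^+]^2[CrO4^2-]
Ksp = (2s)^2s = 4s^3
With s = 5.3 × 10^-5: Ksp = 6.0 × 10^-13

Ksp ≈ 6.0e-13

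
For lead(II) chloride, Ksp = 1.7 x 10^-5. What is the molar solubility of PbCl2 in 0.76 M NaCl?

PbCl2(s) ⇌ Pb^2+(aq) + 2 Cl^-(aq)
Ksp = [Pb^2+][Cl^-]^2
If s mol/L dissolves here, [Pb^2+] = s, [Cl^-] = 0.76 + 2s ≈ 0.76 (common-ion effect: Cl^- is already 0.76 M).
Ksp ≈ s × (0.76)^2
s = 2.9 × 10^-5 M
Check: 2s = 5.9 × 10^-5 ≪ 0.76, so the approximation is valid.

2.9 × 10^-5 M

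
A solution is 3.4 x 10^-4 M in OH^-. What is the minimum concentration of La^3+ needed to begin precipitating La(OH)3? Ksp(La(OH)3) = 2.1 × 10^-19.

La(OH)3(s) <=> La^3+ + 3 OH^-
Ksp = [La^3+][OH^-]^3
Precipitation begins when Q = Ksp. With [OH^-] = 3.4 x 10^-4 M:
2.1 × 10^-19 = (3.4 x 10^-4)^3 × [La^3+]
[La^3+] = (2.1 × 10^-19 / 3.93 × 10^-11) = 5.3 × 10^-9 M

[La^3+] ≈ 5.3e-9 M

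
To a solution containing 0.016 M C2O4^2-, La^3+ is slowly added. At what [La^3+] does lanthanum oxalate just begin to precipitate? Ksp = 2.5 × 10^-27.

La2(C2O4)3(s) ⇌ 2 La^3+(aq) + 3 C2O4^2-(aq)
Ksp = [La^3+]^2[C2O4^2-]^3
Precipitation begins when Q = Ksp. With [C2O4^2-] = 0.016 M:
2.5 × 10^-27 = (0.016)^3 × [La^3+]^2
[La^3+] = (2.5 × 10^-27 / 4.10 × 10^-6)^(1/2) = 2.5 x 10^-11 M

[La^3+] ≈ 2.5e-11 M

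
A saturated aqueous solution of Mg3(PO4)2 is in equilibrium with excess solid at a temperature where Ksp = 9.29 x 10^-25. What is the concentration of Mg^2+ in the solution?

Mg3(PO4)2(s) ⇌ 3 Mg^2+ + 2 PO4^3-
Ksp = [Mg^2+]^3[PO4^3-]^2
If s mol/L of Mg3(PO4)2 dissolves, [Mg^2+] = 3s and [PO4^3-] = 2s.
Ksp = (3s)^3(2s)^2 = 108s^5
s = (9.29 x 10^-25 / 108)^(1/5) = 6.122 x 10^-6 M
[Mg^2+] = 3s = 1.84 × 10^-5 M

1.84 × 10^-5 M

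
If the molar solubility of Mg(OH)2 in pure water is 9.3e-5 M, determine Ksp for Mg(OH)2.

Ksp = 3.2 × 10^-12

Mg(OH)2(s) ⇌ Mg^2+ + 2 OH^-
If s mol/L of Mg(OH)2 dissolves, [Mg^2+] = s and [OH^-] = 2s.
Ksp = [Mg^2+][OH^-]^2
Ksp = s(2s)^2 = 4s^3
Ksp = 4 × (9.3 × 10^-5)^3 = 3.2 × 10^-12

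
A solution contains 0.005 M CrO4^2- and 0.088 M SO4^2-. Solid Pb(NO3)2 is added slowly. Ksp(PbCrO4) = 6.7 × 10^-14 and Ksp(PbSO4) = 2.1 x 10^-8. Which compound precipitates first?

Each salt begins to precipitate when Q = Ksp, i.e. when [Pb^2+] reaches its threshold.
For PbCrO4: 6.7 × 10^-14 = 0.005 × [Pb^2+]  ⇒  [Pb^2+] = 1.3 × 10^-11 M.
For PbSO4: 2.1 x 10^-8 = 0.088 × [Pb^2+]  ⇒  [Pb^2+] = 2.4 x 10^-7 M.
The salt with the lower threshold [Pb^2+] precipitates first: PbCrO4.

PbCrO4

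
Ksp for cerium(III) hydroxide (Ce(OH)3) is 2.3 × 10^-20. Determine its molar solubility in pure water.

s = 5.4 × 10^-6 M

Ce(OH)3(s) <=> Ce^3+ + 3 OH^-
Ksp = [Ce^3+][OH^-]^3
With molar solubility s: [Ce^3+] = s, [OH^-] = 3s.
So Ksp = s × (3s)^3 = 27s^4
Solving, s = (2.3 × 10^-20/27)^(1/4) = 5.4 × 10^-6 M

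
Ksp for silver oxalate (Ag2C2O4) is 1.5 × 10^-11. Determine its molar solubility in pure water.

Ag2C2O4(s) <=> 2 Ag^+ + C2O4^2-
Ksp = [Ag^+]^2[C2O4^2-]
For each mole of Ag2C2O4 that dissolves: [Ag^+] = 2s, [C2O4^2-] = s.
So Ksp = (2s)^2 × s = 4s^3
Solving, s = (1.5 × 10^-11/4)^(1/3) = 1.6 × 10^-4 M

s ≈ 1.6e-4 M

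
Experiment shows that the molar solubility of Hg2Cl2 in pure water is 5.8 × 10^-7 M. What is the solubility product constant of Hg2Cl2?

Ksp ≈ 7.8 x 10^-19

Hg2Cl2(s) <=> Hg2^2+(aq) + 2 Cl^-(aq)
Let s = molar solubility. Then [Hg2^2+] = s and [Cl^-] = 2s.
Ksp = [Hg2^2+][Cl^-]^2
So Ksp = s × (2s)^2 = 4s^3
With s = 5.8 × 10^-7: Ksp = 7.8 × 10^-19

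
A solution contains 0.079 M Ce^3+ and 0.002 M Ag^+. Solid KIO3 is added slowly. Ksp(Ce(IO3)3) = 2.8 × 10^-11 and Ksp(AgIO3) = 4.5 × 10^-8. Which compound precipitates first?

Precipitation of each salt starts when its ion product equals its Ksp.
For Ce(IO3)3: 2.8 × 10^-11 = 0.079 × [IO3^-]^3  ⇒  [IO3^-] = 7.1 × 10^-4 M.
For AgIO3: 4.5 × 10^-8 = 0.002 × [IO3^-]  ⇒  [IO3^-] = 2.3 × 10^-5 M.
The salt with the lower threshold [IO3^-] precipitates first: AgIO3.

AgIO3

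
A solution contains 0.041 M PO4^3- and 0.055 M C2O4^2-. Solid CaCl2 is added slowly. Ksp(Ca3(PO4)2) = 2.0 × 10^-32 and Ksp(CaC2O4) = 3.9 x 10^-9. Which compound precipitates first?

Ca3(PO4)2

Each salt begins to precipitate when Q = Ksp, i.e. when [Ca^2+] reaches its threshold.
For Ca3(PO4)2: 2.0 × 10^-32 = (0.041)^2 × [Ca^2+]^3  ⇒  [Ca^2+] = 2.3 × 10^-10 M.
For CaC2O4: 3.9 x 10^-9 = 0.055 × [Ca^2+]  ⇒  [Ca^2+] = 7.1 x 10^-8 M.
The salt with the lower threshold [Ca^2+] precipitates first: Ca3(PO4)2.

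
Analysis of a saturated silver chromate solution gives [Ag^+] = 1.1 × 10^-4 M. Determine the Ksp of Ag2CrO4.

Ag2CrO4(s) ⇌ 2 Ag^+ + CrO4^2-
Stoichiometry gives [CrO4^2-] = (1/2)[Ag^+] = 5.50 × 10^-5 M.
Ksp = [Ag^+]^2[CrO4^2-]
Ksp = (1.1 × 10^-4)^2 × 5.50 × 10^-5 = 6.7 × 10^-13

Ksp = 6.7 x 10^-13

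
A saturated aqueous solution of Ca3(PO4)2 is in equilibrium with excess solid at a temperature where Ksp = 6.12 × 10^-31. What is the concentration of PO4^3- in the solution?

Ca3(PO4)2(s) ⇌ 3 Ca^2+(aq) + 2 PO4^3-(aq)
Ksp = [Ca^2+]^3[PO4^3-]^2
For each mole of Ca3(PO4)2 that dissolves: [Ca^2+] = 3s, [PO4^3-] = 2s.
So Ksp = (3s)^3 × (2s)^2 = 108s^5
s^5 = 6.12 × 10^-31 / 108, so s = 3.554 x 10^-7 M
[PO4^3-] = 2s = 7.11 × 10^-7 M

[PO4^3-] = 7.11e-7 M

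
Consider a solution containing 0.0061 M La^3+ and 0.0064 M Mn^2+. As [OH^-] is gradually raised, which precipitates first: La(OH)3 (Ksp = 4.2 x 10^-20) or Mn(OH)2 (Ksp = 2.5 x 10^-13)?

La(OH)3

Precipitation of each salt starts when its ion product equals its Ksp.
For La(OH)3: 4.2 x 10^-20 = 0.0061 × [OH^-]^3  ⇒  [OH^-] = 1.9 × 10^-6 M.
For Mn(OH)2: 2.5 x 10^-13 = 0.0064 × [OH^-]^2  ⇒  [OH^-] = 6.3 x 10^-6 M.
The salt with the lower threshold [OH^-] precipitates first: La(OH)3.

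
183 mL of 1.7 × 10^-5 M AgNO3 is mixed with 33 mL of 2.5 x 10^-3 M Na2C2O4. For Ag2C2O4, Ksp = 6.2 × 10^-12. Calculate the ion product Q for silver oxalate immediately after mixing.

Q = 7.9e-14

Total volume = 183 + 33 = 216 mL.
[Ag^+] = 1.7 × 10^-5 × (183/216) = 1.44 × 10^-5 M
[C2O4^2-] = 2.5 x 10^-3 × (33/216) = 3.82 x 10^-4 M
Ag2C2O4(s) <=> 2 Ag^+(aq) + C2O4^2-(aq), so Q = [Ag^+]^2[C2O4^2-]
Q = (1.44 × 10^-5)^2(3.82 × 10^-4) = 7.9 × 10^-14
Q < Ksp, so no precipitate of Ag2C2O4 forms.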